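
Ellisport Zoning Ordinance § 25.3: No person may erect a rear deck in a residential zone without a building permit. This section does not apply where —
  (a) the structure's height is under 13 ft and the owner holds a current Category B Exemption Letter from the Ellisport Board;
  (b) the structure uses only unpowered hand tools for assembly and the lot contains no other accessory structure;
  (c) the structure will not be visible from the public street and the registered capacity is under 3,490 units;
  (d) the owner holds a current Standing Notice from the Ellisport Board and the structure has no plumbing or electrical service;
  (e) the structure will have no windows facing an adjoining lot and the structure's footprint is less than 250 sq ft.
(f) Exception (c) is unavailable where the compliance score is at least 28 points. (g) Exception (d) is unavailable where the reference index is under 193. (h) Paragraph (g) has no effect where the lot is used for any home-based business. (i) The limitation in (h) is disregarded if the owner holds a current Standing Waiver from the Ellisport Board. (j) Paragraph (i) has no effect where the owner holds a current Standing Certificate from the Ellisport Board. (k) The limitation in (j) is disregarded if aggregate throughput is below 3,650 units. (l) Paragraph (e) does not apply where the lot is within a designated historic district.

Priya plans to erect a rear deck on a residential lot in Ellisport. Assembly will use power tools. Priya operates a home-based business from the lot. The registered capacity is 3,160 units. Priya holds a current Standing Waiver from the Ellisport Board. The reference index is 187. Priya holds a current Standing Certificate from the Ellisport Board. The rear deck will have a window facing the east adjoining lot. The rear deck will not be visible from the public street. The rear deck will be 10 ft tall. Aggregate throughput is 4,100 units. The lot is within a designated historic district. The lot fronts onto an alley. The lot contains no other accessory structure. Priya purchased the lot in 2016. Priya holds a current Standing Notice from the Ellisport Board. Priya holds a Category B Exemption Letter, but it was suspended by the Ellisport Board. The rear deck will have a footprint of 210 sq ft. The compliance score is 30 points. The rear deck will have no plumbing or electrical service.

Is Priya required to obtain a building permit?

Exception (a) requires that the owner holds a current Category B Exemption Letter from the Ellisport Board; but the Category B Exemption Letter is not current, so (a) is unavailable.
Exception (b) does not apply: assembly uses power tools.
Exception (c): the structure will not be visible from the street; the registered capacity is 3,160 units, under the 3,490 units limit — every condition holds. Turning to paragraph (f): (f) is triggered — the compliance score is 30 points, meeting the 28 points threshold. (c) is therefore removed.
All of (d)'s requirements are met (a current Standing Notice is held; there is no plumbing or electrical service). As to paragraphs (g)–(k): (g) is triggered (the reference index is 187, under the 193 limit), but is overridden by (h): (h) operates against (g): a home-based business operates on the lot. (i) would limit (h) — a current Standing Waiver is held — but (j) sets (i) aside: (j) applies — a current Standing Certificate is held. (k) is not triggered (aggregate throughput is 4,100 units, not below 3,650 units), so (j) stands. (d) remains available.
Exception (e) fails — a window faces an adjoining lot.

No — exception (d) applies; Priya does not need a building permit.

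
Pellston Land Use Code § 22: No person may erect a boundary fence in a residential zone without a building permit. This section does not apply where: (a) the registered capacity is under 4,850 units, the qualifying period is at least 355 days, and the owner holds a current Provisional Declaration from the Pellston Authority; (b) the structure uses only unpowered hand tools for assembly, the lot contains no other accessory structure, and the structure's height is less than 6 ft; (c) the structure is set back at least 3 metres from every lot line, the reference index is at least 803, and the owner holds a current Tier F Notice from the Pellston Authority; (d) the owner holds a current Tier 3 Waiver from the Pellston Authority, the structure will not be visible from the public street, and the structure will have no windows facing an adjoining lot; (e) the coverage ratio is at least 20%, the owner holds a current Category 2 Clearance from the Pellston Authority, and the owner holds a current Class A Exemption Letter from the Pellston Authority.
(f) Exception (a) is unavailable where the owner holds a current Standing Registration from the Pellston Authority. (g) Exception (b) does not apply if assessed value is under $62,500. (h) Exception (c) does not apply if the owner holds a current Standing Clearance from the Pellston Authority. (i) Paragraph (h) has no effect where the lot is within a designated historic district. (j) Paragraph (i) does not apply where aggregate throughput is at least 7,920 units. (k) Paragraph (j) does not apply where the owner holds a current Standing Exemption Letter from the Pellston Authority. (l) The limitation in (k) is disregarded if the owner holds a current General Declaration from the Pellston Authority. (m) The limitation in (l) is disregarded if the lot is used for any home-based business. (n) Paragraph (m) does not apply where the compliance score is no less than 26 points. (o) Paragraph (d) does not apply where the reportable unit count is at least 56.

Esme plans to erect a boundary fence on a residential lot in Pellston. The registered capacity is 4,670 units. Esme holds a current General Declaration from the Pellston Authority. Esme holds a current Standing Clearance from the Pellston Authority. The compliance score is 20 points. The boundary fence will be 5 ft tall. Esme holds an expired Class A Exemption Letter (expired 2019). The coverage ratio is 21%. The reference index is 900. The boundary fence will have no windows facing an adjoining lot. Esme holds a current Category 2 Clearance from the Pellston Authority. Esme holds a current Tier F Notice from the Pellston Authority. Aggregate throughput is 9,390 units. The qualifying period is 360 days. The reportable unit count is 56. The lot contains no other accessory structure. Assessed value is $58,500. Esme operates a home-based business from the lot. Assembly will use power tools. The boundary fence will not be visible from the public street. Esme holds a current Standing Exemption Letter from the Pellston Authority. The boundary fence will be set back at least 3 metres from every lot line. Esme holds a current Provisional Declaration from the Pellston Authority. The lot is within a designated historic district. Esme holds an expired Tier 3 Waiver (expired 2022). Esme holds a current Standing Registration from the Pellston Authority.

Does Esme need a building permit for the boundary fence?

No — exception (c) applies; Esme does not need a building permit.

Exception (a) is satisfied on its face — the registered capacity is 4,670 units, under the 4,850 units limit; the qualifying period is 360 days, meeting the 355 days threshold; a current Provisional Declaration is held. However, paragraph (f) must be considered: (f) operates — a current Standing Registration is held. (a) is therefore removed.
Exception (b) requires that the structure uses only unpowered hand tools for assembly; but assembly uses power tools, so (b) is unavailable.
Exception (c): the setback is at least 3 m on every side; the reference index is 900, meeting the 803 threshold; a current Tier F Notice is held — every condition holds. Under paragraphs (h)–(n): (h) would limit (c) — a current Standing Clearance is held — but (i) sets (h) aside: (i) operates against (h): the lot is in a historic district. (j) operates (aggregate throughput is 9,390 units, meeting the 7,920 units threshold), but is displaced by (k): (k) is triggered — a current Standing Exemption Letter is held. (l) applies (a current General Declaration is held), but yields to (m): (m) is triggered — a home-based business operates on the lot. (n) is not triggered (the compliance score is 20 points, short of 26 points), so (m) stands. Exception (c) stands.
Exception (d) requires that the owner holds a current Tier 3 Waiver from the Pellston Authority; but no current Tier 3 Waiver is held, so (d) is unavailable.
Exception (e) fails — no current Class A Exemption Letter is held.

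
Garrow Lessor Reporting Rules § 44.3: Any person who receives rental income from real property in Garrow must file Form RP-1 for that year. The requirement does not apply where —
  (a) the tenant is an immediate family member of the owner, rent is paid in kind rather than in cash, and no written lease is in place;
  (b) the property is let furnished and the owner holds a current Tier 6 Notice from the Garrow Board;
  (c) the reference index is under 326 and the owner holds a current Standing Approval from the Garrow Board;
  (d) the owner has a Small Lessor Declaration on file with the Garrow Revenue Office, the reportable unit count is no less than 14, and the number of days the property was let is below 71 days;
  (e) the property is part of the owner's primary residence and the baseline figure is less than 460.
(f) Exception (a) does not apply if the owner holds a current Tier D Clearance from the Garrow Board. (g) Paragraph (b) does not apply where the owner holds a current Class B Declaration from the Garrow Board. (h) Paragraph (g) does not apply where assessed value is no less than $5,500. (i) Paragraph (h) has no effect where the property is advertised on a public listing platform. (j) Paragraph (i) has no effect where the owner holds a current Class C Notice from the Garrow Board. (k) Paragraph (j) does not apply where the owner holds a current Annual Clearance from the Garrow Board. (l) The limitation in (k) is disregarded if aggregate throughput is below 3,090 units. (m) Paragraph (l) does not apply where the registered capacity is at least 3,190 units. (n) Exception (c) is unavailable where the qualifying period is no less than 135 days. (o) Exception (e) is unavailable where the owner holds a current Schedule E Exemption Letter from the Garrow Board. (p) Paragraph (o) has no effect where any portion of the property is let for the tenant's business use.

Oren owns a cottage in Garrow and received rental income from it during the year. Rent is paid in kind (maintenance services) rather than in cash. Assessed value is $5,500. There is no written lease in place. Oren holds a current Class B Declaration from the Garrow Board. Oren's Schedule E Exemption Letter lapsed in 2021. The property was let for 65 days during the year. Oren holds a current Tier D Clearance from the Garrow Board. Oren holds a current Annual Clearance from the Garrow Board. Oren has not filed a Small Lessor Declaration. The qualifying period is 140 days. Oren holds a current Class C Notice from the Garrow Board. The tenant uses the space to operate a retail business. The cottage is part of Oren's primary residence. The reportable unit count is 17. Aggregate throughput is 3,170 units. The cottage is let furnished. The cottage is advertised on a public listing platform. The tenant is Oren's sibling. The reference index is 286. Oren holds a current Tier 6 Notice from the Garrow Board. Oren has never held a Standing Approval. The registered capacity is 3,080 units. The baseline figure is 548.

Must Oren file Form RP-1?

Yes — Oren must file Form RP-1.

Exception (a) is satisfied on its face — the tenant is an immediate family member; rent is paid in kind; there is no written lease. But: (f) is triggered — a current Tier D Clearance is held. Exception (a) does not apply.
All of (b)'s requirements are met (the property is let furnished; a current Tier 6 Notice is held). But applying paragraphs (g)–(m): (g) applies — a current Class B Declaration is held. (h) operates (assessed value is $5,500, meeting the $5,500 threshold), but is overridden by (i): (i) is engaged — the property is publicly advertised. (j) would limit (i) — a current Class C Notice is held — but (k) sets (j) aside: (k) operates — a current Annual Clearance is held. (l) is inapplicable (aggregate throughput is 3,170 units, not below 3,090 units), so (k) stands. Exception (b) does not apply.
Exception (c) does not apply: there is no Standing Approval in force.
Exception (d) fails — no Small Lessor Declaration is on file.
Exception (e) fails — the baseline figure is 548, not less than 460.
No exception is made out. Oren falls within the general rule.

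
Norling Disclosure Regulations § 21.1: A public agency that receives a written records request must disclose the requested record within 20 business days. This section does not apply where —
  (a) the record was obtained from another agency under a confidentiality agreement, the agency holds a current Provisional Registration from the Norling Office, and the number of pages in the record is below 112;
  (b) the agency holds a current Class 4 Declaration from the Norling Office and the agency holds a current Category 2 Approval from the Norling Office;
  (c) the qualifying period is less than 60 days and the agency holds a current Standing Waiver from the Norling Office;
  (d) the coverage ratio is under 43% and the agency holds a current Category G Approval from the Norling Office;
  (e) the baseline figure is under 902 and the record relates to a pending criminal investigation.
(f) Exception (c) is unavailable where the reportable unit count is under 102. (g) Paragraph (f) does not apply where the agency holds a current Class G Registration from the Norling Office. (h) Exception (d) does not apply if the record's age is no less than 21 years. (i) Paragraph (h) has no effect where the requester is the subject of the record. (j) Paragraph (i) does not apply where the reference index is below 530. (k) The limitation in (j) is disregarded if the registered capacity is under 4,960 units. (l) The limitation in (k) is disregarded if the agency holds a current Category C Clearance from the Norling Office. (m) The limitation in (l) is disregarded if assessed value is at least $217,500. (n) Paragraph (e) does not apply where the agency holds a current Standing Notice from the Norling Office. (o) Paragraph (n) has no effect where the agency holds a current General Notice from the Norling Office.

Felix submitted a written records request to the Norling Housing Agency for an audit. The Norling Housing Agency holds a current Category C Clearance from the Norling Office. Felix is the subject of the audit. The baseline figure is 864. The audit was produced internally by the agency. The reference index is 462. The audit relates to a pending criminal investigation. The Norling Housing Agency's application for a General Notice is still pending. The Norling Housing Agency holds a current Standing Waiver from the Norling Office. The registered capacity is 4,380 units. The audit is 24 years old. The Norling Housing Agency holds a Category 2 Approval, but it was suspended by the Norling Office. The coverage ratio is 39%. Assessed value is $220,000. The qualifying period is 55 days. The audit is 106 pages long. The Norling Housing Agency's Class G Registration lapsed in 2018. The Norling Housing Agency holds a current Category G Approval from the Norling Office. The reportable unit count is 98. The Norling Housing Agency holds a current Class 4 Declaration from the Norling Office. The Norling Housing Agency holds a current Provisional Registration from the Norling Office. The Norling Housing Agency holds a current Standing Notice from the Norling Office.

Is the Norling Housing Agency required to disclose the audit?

No — exception (d) applies; the Norling Housing Agency is not required to disclose the audit.

Exception (a) requires that the record was obtained from another agency under a confidentiality agreement; but the audit was produced internally, so (a) is unavailable.
Exception (b) requires that the agency holds a current Category 2 Approval from the Norling Office; but the Category 2 Approval is not current, so (b) is unavailable.
Exception (c) is satisfied on its face — the qualifying period is 55 days, less than the 60 days limit; a current Standing Waiver is held. But: (f) operates against (c): the reportable unit count is 98, under the 102 limit. (g) is not triggered (there is no Class G Registration in force), so (f) stands. (c) is therefore removed.
All of (d)'s requirements are met (the coverage ratio is 39%, under the 43% limit; a current Category G Approval is held). Considering the limiting provisions: (h) is engaged (the record's age is 24 years, meeting the 21 years threshold), but is displaced by (i): (i) operates against (h): Felix is the subject of the audit. (j) would limit (i) — the reference index is 462, below the 530 limit — but (k) sets (j) aside: (k) operates against (j): the registered capacity is 4,380 units, under the 4,960 units limit. (l) would limit (k) — a current Category C Clearance is held — but (m) sets (l) aside: (m) operates against (l): assessed value is $220,000, meeting the $217,500 threshold. So (d) applies.
Exception (e): the baseline figure is 864, under the 902 limit; the audit relates to a pending investigation — every condition holds. But applying paragraphs (n)–(o): (n) is triggered — a current Standing Notice is held. (o), which would lift (n), is not triggered — the General Notice is not current. (e) is therefore removed.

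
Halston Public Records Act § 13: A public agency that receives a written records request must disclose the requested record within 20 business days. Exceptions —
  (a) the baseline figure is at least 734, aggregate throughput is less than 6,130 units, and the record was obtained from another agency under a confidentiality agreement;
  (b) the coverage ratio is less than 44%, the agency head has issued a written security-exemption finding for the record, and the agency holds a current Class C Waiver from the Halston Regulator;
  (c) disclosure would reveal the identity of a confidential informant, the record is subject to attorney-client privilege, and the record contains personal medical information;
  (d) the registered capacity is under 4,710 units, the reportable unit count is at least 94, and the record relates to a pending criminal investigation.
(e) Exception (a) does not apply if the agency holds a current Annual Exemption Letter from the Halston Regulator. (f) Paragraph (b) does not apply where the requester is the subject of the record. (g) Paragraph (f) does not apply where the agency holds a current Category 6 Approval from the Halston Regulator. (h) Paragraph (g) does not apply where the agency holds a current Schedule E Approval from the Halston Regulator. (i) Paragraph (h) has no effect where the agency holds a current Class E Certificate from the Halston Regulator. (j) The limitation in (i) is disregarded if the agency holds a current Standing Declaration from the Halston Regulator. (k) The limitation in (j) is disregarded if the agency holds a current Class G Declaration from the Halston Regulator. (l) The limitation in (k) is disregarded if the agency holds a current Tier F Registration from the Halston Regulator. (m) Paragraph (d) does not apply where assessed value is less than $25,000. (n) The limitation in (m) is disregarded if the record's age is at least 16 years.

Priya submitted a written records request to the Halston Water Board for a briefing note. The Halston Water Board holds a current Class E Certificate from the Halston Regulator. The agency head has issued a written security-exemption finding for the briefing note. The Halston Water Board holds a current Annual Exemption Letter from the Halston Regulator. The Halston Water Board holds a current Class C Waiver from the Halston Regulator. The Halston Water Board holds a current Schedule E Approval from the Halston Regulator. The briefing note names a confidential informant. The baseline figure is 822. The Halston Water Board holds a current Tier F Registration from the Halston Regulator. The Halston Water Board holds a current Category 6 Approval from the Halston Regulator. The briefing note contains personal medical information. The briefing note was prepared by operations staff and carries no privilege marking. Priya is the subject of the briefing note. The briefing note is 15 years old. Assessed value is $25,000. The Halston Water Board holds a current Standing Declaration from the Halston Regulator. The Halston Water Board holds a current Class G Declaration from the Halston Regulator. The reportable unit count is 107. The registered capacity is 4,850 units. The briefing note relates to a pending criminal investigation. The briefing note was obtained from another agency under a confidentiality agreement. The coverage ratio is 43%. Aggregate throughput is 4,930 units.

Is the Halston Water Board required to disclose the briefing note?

Yes — the Halston Water Board must disclose the briefing note.

Exception (a): the baseline figure is 822, meeting the 734 threshold; aggregate throughput is 4,930 units, less than the 6,130 units limit; the briefing note was obtained under a confidentiality agreement — every condition holds. But: (e) operates against (a): a current Annual Exemption Letter is held. Exception (a) does not apply.
Exception (b)'s conditions are all satisfied: the coverage ratio is 43%, less than the 44% limit; a written security-exemption finding has been issued; a current Class C Waiver is held. However, paragraphs (f)–(l) must be considered: (f) operates against (b): Priya is the subject of the briefing note. (g) operates (a current Category 6 Approval is held), but yields to (h): (h) applies — a current Schedule E Approval is held. (i) would limit (h) — a current Class E Certificate is held — but (j) sets (i) aside: (j) operates against (i): a current Standing Declaration is held. (k) operates (a current Class G Declaration is held), but yields to (l): (l) operates against (k): a current Tier F Registration is held. (b) is therefore removed.
Exception (c) fails — the briefing note carries no privilege marking.
Exception (d) fails — the registered capacity is 4,850 units, not under 4,710 units.
No exception applies. The general rule governs.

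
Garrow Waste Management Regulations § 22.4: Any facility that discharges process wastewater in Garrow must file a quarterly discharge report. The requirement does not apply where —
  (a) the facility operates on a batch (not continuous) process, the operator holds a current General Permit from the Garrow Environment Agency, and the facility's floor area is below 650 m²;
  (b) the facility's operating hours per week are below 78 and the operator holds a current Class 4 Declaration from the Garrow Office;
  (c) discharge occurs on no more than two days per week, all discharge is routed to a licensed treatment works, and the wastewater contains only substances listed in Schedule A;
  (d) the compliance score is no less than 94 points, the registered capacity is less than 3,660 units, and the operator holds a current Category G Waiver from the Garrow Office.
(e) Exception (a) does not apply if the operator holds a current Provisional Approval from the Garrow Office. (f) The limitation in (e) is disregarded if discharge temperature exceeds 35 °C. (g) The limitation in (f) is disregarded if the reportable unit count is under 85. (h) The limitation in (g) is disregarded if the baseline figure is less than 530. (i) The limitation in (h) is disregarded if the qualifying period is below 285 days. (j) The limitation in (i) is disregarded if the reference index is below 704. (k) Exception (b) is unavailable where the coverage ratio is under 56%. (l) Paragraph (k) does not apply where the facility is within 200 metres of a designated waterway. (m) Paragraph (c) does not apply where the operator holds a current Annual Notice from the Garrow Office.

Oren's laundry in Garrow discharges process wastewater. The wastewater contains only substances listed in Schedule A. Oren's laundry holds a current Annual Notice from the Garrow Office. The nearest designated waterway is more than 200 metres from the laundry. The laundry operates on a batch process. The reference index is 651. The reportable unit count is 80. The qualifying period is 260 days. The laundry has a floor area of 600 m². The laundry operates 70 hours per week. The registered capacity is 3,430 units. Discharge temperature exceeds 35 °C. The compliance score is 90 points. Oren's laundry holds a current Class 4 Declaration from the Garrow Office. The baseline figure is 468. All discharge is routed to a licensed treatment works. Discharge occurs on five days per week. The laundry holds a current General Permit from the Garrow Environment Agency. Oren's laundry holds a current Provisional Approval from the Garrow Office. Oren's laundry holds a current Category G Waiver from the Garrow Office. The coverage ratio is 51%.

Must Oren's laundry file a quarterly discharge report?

No — exception (a) applies; Oren's laundry is not required to file a quarterly discharge report.

Exception (a)'s conditions are all satisfied: the facility operates on a batch process; a current General Permit is held; the facility's floor area is 600 m², below the 650 m² limit. Applying paragraphs (e)–(j): (e) operates (a current Provisional Approval is held), but is overridden by (f): (f) operates against (e): discharge temperature exceeds 35 °C. (g) is engaged (the reportable unit count is 80, under the 85 limit), but is displaced by (h): (h) operates against (g): the baseline figure is 468, less than the 530 limit. (i) would limit (h) — the qualifying period is 260 days, below the 285 days limit — but (j) sets (i) aside: (j) operates against (i): the reference index is 651, below the 704 limit. Exception (a) stands.
All of (b)'s requirements are met (the facility's operating hours per week are 70, below the 78 limit; a current Class 4 Declaration is held). But applying paragraphs (k)–(l): (k) operates against (b): the coverage ratio is 51%, under the 56% limit. (l) is not triggered (the laundry is more than 200 m from any designated waterway), so (k) stands. Exception (b) does not apply.
Exception (c) fails — discharge occurs on five days per week.
Exception (d) fails — the compliance score is 90 points, short of 94 points.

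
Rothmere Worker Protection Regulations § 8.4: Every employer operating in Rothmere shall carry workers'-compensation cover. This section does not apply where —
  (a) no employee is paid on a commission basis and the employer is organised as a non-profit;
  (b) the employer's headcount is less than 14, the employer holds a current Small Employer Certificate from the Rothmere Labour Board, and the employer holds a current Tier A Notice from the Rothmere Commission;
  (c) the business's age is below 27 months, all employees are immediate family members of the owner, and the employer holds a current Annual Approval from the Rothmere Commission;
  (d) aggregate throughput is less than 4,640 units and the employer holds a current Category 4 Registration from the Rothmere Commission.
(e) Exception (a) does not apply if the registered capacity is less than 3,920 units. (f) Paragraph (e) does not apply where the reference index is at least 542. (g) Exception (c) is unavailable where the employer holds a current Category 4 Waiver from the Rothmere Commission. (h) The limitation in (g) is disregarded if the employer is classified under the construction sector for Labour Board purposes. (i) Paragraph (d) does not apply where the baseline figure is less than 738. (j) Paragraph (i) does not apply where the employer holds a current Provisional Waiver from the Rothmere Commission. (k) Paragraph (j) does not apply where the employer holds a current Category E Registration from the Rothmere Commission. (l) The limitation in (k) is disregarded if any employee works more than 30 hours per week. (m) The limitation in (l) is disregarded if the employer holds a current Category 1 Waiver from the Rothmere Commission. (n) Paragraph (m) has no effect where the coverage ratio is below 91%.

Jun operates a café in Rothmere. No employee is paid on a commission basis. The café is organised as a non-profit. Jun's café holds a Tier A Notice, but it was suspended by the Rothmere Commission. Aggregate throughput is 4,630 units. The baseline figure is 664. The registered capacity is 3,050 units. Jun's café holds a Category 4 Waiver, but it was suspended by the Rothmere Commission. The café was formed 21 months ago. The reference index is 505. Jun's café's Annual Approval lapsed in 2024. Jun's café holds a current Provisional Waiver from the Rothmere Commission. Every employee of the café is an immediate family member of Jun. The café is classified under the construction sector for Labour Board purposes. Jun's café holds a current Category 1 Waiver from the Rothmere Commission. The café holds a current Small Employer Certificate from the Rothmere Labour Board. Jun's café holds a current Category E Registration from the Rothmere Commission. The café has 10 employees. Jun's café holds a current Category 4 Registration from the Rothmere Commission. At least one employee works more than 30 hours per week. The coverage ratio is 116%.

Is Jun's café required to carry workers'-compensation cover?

Yes — Jun's café must carry workers'-compensation cover.

All of (a)'s requirements are met (no employee is paid on commission; the employer is a non-profit). However, paragraphs (e)–(f) must be considered: (e) applies — the registered capacity is 3,050 units, less than the 3,920 units limit. (f), which would lift (e), is not triggered — the reference index is 505, short of 542. (a) is therefore removed.
Exception (b) requires that the employer holds a current Tier A Notice from the Rothmere Commission; but no current Tier A Notice is held, so (b) is unavailable.
Exception (c) does not apply: there is no Annual Approval in force.
Exception (d)'s conditions are all satisfied: aggregate throughput is 4,630 units, less than the 4,640 units limit; a current Category 4 Registration is held. However, paragraphs (i)–(n) must be considered: (i) operates against (d): the baseline figure is 664, less than the 738 limit. (j) is engaged (a current Provisional Waiver is held), but is set aside by (k): (k) is engaged — a current Category E Registration is held. (l) would limit (k) — at least one employee exceeds 30 hours/week — but (m) sets (l) aside: (m) operates against (l): a current Category 1 Waiver is held. (n), which would lift (m), is not triggered — the coverage ratio is 116%, not below 91%. (d) is therefore removed.
None of the exceptions is available; § 8.4 applies in full.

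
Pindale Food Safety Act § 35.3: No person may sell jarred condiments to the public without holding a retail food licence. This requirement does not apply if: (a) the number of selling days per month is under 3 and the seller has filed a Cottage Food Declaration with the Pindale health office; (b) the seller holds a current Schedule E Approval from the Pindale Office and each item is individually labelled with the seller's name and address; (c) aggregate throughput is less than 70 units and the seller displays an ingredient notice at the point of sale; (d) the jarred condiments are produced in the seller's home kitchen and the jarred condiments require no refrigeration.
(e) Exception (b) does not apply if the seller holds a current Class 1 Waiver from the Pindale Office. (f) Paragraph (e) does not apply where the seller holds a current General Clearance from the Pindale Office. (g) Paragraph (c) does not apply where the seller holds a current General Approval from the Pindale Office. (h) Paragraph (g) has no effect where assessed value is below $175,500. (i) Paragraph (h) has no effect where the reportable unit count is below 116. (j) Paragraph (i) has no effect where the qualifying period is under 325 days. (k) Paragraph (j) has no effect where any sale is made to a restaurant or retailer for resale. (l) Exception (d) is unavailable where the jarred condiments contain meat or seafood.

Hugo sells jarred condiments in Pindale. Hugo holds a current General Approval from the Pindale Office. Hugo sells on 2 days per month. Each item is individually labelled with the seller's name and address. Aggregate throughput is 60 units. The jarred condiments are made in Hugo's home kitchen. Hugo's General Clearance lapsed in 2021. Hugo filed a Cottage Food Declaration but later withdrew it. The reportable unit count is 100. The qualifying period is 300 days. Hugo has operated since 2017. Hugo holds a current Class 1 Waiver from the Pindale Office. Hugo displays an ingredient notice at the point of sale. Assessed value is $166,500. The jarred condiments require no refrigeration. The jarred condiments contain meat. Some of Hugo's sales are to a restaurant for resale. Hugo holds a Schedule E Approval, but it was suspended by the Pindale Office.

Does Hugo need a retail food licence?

Yes — Hugo must hold a retail food licence.

Exception (a) fails — the Cottage Food Declaration was withdrawn.
Exception (b) fails — there is no Schedule E Approval in force.
All of (c)'s requirements are met (aggregate throughput is 60 units, less than the 70 units limit; an ingredient notice is displayed). However, paragraphs (g)–(k) must be considered: (g) applies — a current General Approval is held. (h) would limit (g) — assessed value is $166,500, below the $175,500 limit — but (i) sets (h) aside: (i) is engaged — the reportable unit count is 100, below the 116 limit. (j) would limit (i) — the qualifying period is 300 days, under the 325 days limit — but (k) sets (j) aside: (k) operates against (j): some sales are to a restaurant for resale. Exception (c) does not apply.
Exception (d): the jarred condiments are home-kitchen produced; the jarred condiments are shelf-stable — every condition holds. But applying paragraph (l): (l) operates against (d): the jarred condiments contain meat. So (d) is unavailable.
No exception displaces § 35.3.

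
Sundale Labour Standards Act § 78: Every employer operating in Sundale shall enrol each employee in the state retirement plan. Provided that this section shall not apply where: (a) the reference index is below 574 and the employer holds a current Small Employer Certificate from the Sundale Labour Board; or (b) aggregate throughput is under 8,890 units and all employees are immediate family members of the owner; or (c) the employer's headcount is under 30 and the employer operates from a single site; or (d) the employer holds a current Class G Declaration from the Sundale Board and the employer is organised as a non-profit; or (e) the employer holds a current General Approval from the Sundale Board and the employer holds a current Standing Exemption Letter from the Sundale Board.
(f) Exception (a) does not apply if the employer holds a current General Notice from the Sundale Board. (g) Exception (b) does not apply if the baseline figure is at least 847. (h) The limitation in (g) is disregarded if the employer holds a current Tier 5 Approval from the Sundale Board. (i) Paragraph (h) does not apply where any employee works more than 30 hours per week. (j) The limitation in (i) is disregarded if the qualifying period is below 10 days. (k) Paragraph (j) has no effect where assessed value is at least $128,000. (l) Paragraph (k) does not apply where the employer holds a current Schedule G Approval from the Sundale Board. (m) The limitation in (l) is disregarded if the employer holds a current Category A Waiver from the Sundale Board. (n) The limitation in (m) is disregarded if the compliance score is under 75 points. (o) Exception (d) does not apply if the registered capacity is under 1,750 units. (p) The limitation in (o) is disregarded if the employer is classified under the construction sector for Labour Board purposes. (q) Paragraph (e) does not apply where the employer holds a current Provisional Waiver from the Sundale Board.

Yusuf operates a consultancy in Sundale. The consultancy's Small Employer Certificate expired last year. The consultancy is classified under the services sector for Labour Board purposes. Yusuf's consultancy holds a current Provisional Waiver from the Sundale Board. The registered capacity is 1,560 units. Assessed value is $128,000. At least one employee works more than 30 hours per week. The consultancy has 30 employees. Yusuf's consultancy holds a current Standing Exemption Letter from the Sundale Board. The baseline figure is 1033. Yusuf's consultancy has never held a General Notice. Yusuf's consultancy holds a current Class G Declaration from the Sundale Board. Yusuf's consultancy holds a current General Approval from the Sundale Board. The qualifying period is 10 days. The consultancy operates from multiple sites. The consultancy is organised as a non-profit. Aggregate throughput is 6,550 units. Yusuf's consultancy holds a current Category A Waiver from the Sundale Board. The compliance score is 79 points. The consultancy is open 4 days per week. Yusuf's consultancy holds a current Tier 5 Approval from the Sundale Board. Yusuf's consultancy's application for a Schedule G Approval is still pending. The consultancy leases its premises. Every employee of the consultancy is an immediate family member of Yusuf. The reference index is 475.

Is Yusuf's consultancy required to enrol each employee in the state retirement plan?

Yes — Yusuf's consultancy must enrol each employee in the state retirement plan.

Exception (a) requires that the employer holds a current Small Employer Certificate from the Sundale Labour Board; but the Small Employer Certificate has expired, so (a) is unavailable.
Exception (b)'s conditions are all satisfied: aggregate throughput is 6,550 units, under the 8,890 units limit; every employee is an immediate family member. However, paragraphs (g)–(n) must be considered: (g) operates — the baseline figure is 1,033, meeting the 847 threshold. (h) operates (a current Tier 5 Approval is held), but is itself disapplied by (i): (i) is triggered — at least one employee exceeds 30 hours/week. (j), which would lift (i), is not triggered — the qualifying period is 10 days, not below 10 days. Exception (b) does not apply.
Exception (c) fails — the employer's headcount is 30, not under 30.
All of (d)'s requirements are met (a current Class G Declaration is held; the employer is a non-profit). However, paragraphs (o)–(p) must be considered: (o) is triggered — the registered capacity is 1,560 units, under the 1,750 units limit. (p) is not engaged (the consultancy is classified under the services sector), so (o) stands. (d) is therefore removed.
All of (e)'s requirements are met (a current General Approval is held; a current Standing Exemption Letter is held). But applying paragraph (q): (q) operates against (e): a current Provisional Waiver is held. So (e) is unavailable.
No exception displaces § 78.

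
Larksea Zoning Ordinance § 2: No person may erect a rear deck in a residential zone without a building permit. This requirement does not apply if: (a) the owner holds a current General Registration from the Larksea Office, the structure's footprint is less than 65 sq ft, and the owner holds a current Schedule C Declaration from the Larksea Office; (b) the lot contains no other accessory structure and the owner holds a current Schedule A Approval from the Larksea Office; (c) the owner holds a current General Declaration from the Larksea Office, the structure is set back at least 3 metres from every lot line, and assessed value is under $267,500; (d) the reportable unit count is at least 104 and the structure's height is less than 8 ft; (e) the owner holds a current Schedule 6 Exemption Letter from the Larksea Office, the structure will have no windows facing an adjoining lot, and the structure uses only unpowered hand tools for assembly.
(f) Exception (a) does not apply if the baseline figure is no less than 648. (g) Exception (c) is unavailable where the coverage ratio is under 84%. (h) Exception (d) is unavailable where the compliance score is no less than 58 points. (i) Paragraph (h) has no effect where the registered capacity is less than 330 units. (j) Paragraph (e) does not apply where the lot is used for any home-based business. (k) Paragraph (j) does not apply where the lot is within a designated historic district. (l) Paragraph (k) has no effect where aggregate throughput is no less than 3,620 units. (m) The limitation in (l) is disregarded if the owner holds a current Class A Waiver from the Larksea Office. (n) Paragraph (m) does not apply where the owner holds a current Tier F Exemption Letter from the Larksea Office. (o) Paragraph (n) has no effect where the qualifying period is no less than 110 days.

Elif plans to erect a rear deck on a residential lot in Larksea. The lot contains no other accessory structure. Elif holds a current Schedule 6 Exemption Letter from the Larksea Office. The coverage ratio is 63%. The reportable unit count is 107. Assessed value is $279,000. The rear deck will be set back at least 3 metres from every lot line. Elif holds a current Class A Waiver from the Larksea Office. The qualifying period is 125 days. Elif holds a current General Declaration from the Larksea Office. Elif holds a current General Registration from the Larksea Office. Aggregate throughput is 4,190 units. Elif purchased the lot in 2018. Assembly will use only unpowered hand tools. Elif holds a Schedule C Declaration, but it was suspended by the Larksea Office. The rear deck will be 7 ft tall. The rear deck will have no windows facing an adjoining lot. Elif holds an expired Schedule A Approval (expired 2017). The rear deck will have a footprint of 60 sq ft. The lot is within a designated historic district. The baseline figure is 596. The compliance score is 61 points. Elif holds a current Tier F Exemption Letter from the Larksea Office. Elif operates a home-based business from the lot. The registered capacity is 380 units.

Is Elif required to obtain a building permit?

Exception (a) fails — no current Schedule C Declaration is held.
Exception (b) requires that the owner holds a current Schedule A Approval from the Larksea Office; but the Schedule A Approval is not current, so (b) is unavailable.
Exception (c) fails — assessed value is $279,000, not under $267,500.
Exception (d)'s conditions are all satisfied: the reportable unit count is 107, meeting the 104 threshold; the structure's height is 7 ft, less than the 8 ft limit. But: (h) operates against (d): the compliance score is 61 points, meeting the 58 points threshold. (i), which would lift (h), is not triggered — the registered capacity is 380 units, not less than 330 units. Exception (d) does not apply.
Exception (e): a current Schedule 6 Exemption Letter is held; no windows face an adjoining lot; assembly uses only hand tools — every condition holds. As to paragraphs (j)–(o): (j) would limit (e) — a home-based business operates on the lot — but (k) sets (j) aside: (k) is triggered — the lot is in a historic district. (l) would limit (k) — aggregate throughput is 4,190 units, meeting the 3,620 units threshold — but (m) sets (l) aside: (m) operates against (l): a current Class A Waiver is held. (n) applies (a current Tier F Exemption Letter is held), but is set aside by (o): (o) operates against (n): the qualifying period is 125 days, meeting the 110 days threshold. (e) remains available.

No — exception (e) applies; Elif does not need a building permit.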